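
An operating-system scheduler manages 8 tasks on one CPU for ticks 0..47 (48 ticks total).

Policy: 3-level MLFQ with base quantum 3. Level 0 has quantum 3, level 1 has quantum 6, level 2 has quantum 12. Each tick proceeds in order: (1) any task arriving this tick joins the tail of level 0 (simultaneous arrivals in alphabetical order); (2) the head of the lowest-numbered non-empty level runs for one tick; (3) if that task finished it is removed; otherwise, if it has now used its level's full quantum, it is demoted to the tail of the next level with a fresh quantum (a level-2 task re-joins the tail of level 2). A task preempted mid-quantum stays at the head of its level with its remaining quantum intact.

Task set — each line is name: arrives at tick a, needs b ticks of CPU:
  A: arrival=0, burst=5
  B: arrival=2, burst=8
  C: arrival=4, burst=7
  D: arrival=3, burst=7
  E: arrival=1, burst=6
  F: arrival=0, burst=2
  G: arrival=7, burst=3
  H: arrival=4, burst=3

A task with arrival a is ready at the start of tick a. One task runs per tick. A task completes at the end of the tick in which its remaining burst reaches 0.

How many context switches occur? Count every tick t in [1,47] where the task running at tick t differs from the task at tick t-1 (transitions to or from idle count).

t=0: L0/L1/L2 = AF/-/- → run A
t=1: L0/L1/L2 = AFE/-/- → run A
t=2: L0/L1/L2 = AFEB/-/- → run A
t=3: L0/L1/L2 = FEBD/A/- → run F
t=4: L0/L1/L2 = FEBDCH/A/- → run F
t=5: L0/L1/L2 = EBDCH/A/- → run E
t=6: L0/L1/L2 = EBDCH/A/- → run E
t=7: L0/L1/L2 = EBDCHG/A/- → run E
t=8: L0/L1/L2 = BDCHG/AE/- → run B
t=9: L0/L1/L2 = BDCHG/AE/- → run B
t=10: L0/L1/L2 = BDCHG/AE/- → run B
t=11: L0/L1/L2 = DCHG/AEB/- → run D
t=12: L0/L1/L2 = DCHG/AEB/- → run D
t=13: L0/L1/L2 = DCHG/AEB/- → run D
t=14: L0/L1/L2 = CHG/AEBD/- → run C
t=15: L0/L1/L2 = CHG/AEBD/- → run C
t=16: L0/L1/L2 = CHG/AEBD/- → run C
t=17: L0/L1/L2 = HG/AEBDC/- → run H
t=18: L0/L1/L2 = HG/AEBDC/- → run H
t=19: L0/L1/L2 = HG/AEBDC/- → run H
t=20: L0/L1/L2 = G/AEBDC/- → run G
t=21: L0/L1/L2 = G/AEBDC/- → run G
t=22: L0/L1/L2 = G/AEBDC/- → run G
t=23: L0/L1/L2 = -/AEBDC/- → run A
t=24: L0/L1/L2 = -/AEBDC/- → run A
t=25: L0/L1/L2 = -/EBDC/- → run E
t=26: L0/L1/L2 = -/EBDC/- → run E
t=27: L0/L1/L2 = -/EBDC/- → run E
t=28: L0/L1/L2 = -/BDC/- → run B
t=29: L0/L1/L2 = -/BDC/- → run B
t=30: L0/L1/L2 = -/BDC/- → run B
t=31: L0/L1/L2 = -/BDC/- → run B
t=32: L0/L1/L2 = -/BDC/- → run B
t=33: L0/L1/L2 = -/DC/- → run D
t=34: L0/L1/L2 = -/DC/- → run D
t=35: L0/L1/L2 = -/DC/- → run D
t=36: L0/L1/L2 = -/DC/- → run D
t=37: L0/L1/L2 = -/C/- → run C
t=38: L0/L1/L2 = -/C/- → run C
t=39: L0/L1/L2 = -/C/- → run C
t=40: L0/L1/L2 = -/C/- → run C
t=41: (idle)
t=42: (idle)
t=43: (idle)
t=44: (idle)
t=45: (idle)
t=46: (idle)
t=47: (idle)

context switches = 13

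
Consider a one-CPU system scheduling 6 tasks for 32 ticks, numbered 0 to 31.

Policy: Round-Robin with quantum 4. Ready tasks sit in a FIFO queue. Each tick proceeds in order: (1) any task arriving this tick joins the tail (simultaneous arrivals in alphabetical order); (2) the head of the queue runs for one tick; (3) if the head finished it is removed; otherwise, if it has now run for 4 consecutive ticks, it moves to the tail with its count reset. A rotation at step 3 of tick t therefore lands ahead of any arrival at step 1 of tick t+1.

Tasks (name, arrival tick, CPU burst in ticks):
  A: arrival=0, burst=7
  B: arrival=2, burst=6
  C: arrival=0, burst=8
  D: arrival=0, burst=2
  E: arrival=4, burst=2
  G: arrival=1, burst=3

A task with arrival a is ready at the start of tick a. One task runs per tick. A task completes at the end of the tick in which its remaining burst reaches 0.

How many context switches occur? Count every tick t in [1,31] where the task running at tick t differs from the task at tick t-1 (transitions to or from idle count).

context switches = 9

t=0: queue=[A,C,D] q_used=0 → run A
t=1: queue=[A,C,D,G] q_used=1 → run A
t=2: queue=[A,C,D,G,B] q_used=2 → run A
t=3: queue=[A,C,D,G,B] q_used=3 → run A
t=4: queue=[C,D,G,B,A,E] q_used=0 → run C
t=5: queue=[C,D,G,B,A,E] q_used=1 → run C
t=6: queue=[C,D,G,B,A,E] q_used=2 → run C
t=7: queue=[C,D,G,B,A,E] q_used=3 → run C
t=8: queue=[D,G,B,A,E,C] q_used=0 → run D
t=9: queue=[D,G,B,A,E,C] q_used=1 → run D
t=10: queue=[G,B,A,E,C] q_used=0 → run G
t=11: queue=[G,B,A,E,C] q_used=1 → run G
t=12: queue=[G,B,A,E,C] q_used=2 → run G
t=13: queue=[B,A,E,C] q_used=0 → run B
t=14: queue=[B,A,E,C] q_used=1 → run B
t=15: queue=[B,A,E,C] q_used=2 → run B
t=16: queue=[B,A,E,C] q_used=3 → run B
t=17: queue=[A,E,C,B] q_used=0 → run A
t=18: queue=[A,E,C,B] q_used=1 → run A
t=19: queue=[A,E,C,B] q_used=2 → run A
t=20: queue=[E,C,B] q_used=0 → run E
t=21: queue=[E,C,B] q_used=1 → run E
t=22: queue=[C,B] q_used=0 → run C
t=23: queue=[C,B] q_used=1 → run C
t=24: queue=[C,B] q_used=2 → run C
t=25: queue=[C,B] q_used=3 → run C
t=26: queue=[B] q_used=0 → run B
t=27: queue=[B] q_used=1 → run B
t=28: (idle)
t=29: (idle)
t=30: (idle)
t=31: (idle)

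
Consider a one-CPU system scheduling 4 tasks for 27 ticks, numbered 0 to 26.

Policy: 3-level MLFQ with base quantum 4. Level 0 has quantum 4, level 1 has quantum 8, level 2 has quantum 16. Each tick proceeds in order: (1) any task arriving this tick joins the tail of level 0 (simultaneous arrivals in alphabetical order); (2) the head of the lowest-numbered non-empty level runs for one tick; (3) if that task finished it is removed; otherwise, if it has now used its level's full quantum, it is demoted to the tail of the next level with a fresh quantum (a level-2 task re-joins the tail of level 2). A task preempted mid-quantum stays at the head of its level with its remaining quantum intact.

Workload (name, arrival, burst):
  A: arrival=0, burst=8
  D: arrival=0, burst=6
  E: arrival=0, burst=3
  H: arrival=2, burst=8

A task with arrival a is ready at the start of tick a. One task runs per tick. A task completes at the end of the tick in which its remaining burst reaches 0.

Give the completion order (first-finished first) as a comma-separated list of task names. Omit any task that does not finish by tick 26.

completion order = E, A, D, H

t=0: L0/L1/L2 = ADE/-/- → run A
t=1: L0/L1/L2 = ADE/-/- → run A
t=2: L0/L1/L2 = ADEH/-/- → run A
t=3: L0/L1/L2 = ADEH/-/- → run A
t=4: L0/L1/L2 = DEH/A/- → run D
t=5: L0/L1/L2 = DEH/A/- → run D
t=6: L0/L1/L2 = DEH/A/- → run D
t=7: L0/L1/L2 = DEH/A/- → run D
t=8: L0/L1/L2 = EH/AD/- → run E
t=9: L0/L1/L2 = EH/AD/- → run E
t=10: L0/L1/L2 = EH/AD/- → run E
t=11: L0/L1/L2 = H/AD/- → run H
t=12: L0/L1/L2 = H/AD/- → run H
t=13: L0/L1/L2 = H/AD/- → run H
t=14: L0/L1/L2 = H/AD/- → run H
t=15: L0/L1/L2 = -/ADH/- → run A
t=16: L0/L1/L2 = -/ADH/- → run A
t=17: L0/L1/L2 = -/ADH/- → run A
t=18: L0/L1/L2 = -/ADH/- → run A
t=19: L0/L1/L2 = -/DH/- → run D
t=20: L0/L1/L2 = -/DH/- → run D
t=21: L0/L1/L2 = -/H/- → run H
t=22: L0/L1/L2 = -/H/- → run H
t=23: L0/L1/L2 = -/H/- → run H
t=24: L0/L1/L2 = -/H/- → run H
t=25: (idle)
t=26: (idle)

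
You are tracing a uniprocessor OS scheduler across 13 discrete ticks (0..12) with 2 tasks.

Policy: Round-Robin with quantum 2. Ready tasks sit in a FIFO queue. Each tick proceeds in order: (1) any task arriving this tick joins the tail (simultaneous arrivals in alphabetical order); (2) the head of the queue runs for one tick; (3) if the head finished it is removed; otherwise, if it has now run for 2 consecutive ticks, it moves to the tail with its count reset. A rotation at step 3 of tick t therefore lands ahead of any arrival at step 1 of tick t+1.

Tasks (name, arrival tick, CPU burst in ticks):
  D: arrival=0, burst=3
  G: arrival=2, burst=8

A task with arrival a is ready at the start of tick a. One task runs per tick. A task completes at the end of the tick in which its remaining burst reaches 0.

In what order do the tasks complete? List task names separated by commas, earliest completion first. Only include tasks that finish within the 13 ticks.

completion order = D, G

t=0: queue=[D] q_used=0 → run D
t=1: queue=[D] q_used=1 → run D
t=2: queue=[D,G] q_used=0 → run D
t=3: queue=[G] q_used=0 → run G
t=4: queue=[G] q_used=1 → run G
t=5: queue=[G] q_used=0 → run G
t=6: queue=[G] q_used=1 → run G
t=7: queue=[G] q_used=0 → run G
t=8: queue=[G] q_used=1 → run G
t=9: queue=[G] q_used=0 → run G
t=10: queue=[G] q_used=1 → run G
t=11: (idle)
t=12: (idle)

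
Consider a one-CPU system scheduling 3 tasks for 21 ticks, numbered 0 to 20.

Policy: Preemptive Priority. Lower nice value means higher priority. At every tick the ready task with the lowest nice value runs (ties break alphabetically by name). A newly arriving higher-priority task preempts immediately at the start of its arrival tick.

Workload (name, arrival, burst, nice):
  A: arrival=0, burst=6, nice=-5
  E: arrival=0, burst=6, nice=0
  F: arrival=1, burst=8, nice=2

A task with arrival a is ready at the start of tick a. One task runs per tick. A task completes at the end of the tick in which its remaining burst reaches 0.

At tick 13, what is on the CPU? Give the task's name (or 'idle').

running at tick 13 = F

t=0: ready={A,E} → run A
t=1: ready={A,E,F} → run A
t=2: ready={A,E,F} → run A
t=3: ready={A,E,F} → run A
t=4: ready={A,E,F} → run A
t=5: ready={A,E,F} → run A
t=6: ready={E,F} → run E
t=7: ready={E,F} → run E
t=8: ready={E,F} → run E
t=9: ready={E,F} → run E
t=10: ready={E,F} → run E
t=11: ready={E,F} → run E
t=12: ready={F} → run F
t=13: ready={F} → run F
t=14: ready={F} → run F
t=15: ready={F} → run F
t=16: ready={F} → run F
t=17: ready={F} → run F
t=18: ready={F} → run F
t=19: ready={F} → run F
t=20: (idle)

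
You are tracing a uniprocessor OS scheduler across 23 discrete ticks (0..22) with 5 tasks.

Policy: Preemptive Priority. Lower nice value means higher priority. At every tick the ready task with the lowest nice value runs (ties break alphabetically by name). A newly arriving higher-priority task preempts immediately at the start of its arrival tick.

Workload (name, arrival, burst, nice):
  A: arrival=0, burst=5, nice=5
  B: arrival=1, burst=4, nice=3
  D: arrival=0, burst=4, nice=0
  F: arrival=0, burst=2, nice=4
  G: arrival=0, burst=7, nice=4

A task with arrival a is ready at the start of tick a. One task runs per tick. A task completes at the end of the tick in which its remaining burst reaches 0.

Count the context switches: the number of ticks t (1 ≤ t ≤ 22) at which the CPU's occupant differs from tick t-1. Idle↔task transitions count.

context switches = 5

t=0: ready={A,D,F,G} → run D
t=1: ready={A,B,D,F,G} → run D
t=2: ready={A,B,D,F,G} → run D
t=3: ready={A,B,D,F,G} → run D
t=4: ready={A,B,F,G} → run B
t=5: ready={A,B,F,G} → run B
t=6: ready={A,B,F,G} → run B
t=7: ready={A,B,F,G} → run B
t=8: ready={A,F,G} → run F
t=9: ready={A,F,G} → run F
t=10: ready={A,G} → run G
t=11: ready={A,G} → run G
t=12: ready={A,G} → run G
t=13: ready={A,G} → run G
t=14: ready={A,G} → run G
t=15: ready={A,G} → run G
t=16: ready={A,G} → run G
t=17: ready={A} → run A
t=18: ready={A} → run A
t=19: ready={A} → run A
t=20: ready={A} → run A
t=21: ready={A} → run A
t=22: (idle)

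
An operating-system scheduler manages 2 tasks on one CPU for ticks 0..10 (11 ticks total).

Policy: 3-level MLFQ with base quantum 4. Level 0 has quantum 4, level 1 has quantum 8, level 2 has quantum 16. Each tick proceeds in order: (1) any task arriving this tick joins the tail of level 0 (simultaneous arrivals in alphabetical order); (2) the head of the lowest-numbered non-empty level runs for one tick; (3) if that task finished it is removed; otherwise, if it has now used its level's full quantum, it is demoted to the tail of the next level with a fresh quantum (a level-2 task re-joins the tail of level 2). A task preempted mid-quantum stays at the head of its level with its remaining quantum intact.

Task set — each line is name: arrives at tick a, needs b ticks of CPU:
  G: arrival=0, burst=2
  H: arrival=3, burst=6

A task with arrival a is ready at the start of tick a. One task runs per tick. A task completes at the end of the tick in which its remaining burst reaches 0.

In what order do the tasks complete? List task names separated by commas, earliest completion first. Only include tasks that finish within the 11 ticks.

completion order = G, H

t=0: L0/L1/L2 = G/-/- → run G
t=1: L0/L1/L2 = G/-/- → run G
t=2: (idle)
t=3: L0/L1/L2 = H/-/- → run H
t=4: L0/L1/L2 = H/-/- → run H
t=5: L0/L1/L2 = H/-/- → run H
t=6: L0/L1/L2 = H/-/- → run H
t=7: L0/L1/L2 = -/H/- → run H
t=8: L0/L1/L2 = -/H/- → run H
t=9: (idle)
t=10: (idle)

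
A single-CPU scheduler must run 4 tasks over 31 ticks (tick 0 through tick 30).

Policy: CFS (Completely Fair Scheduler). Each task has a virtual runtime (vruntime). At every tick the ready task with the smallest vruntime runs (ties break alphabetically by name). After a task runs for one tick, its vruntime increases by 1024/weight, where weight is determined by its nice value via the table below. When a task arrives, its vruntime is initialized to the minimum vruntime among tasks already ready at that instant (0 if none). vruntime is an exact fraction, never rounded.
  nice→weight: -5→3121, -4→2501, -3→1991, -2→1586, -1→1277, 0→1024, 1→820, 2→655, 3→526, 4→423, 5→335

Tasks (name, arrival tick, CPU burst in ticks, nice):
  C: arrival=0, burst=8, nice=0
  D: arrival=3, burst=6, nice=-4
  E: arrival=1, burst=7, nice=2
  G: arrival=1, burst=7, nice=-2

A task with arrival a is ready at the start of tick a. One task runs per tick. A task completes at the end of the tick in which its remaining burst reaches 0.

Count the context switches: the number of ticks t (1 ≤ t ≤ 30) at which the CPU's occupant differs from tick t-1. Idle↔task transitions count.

t=0: vr[C=0] → run C
t=1: vr[C=1 E=1 G=1] → run C
t=2: vr[C=2 E=1 G=1] → run E
t=3: vr[C=2 D=1 E=1679/655 G=1] → run D
t=4: vr[C=2 D=3525/2501 E=1679/655 G=1] → run G
t=5: vr[C=2 D=3525/2501 E=1679/655 G=1305/793] → run D
t=6: vr[C=2 D=4549/2501 E=1679/655 G=1305/793] → run G
t=7: vr[C=2 D=4549/2501 E=1679/655 G=1817/793] → run D
t=8: vr[C=2 D=5573/2501 E=1679/655 G=1817/793] → run C
t=9: vr[C=3 D=5573/2501 E=1679/655 G=1817/793] → run D
t=10: vr[C=3 D=6597/2501 E=1679/655 G=1817/793] → run G
t=11: vr[C=3 D=6597/2501 E=1679/655 G=2329/793] → run E
t=12: vr[C=3 D=6597/2501 E=2703/655 G=2329/793] → run D
t=13: vr[C=3 D=7621/2501 E=2703/655 G=2329/793] → run G
t=14: vr[C=3 D=7621/2501 E=2703/655 G=2841/793] → run C
t=15: vr[C=4 D=7621/2501 E=2703/655 G=2841/793] → run D
t=16: vr[C=4 E=2703/655 G=2841/793] → run G
t=17: vr[C=4 E=2703/655 G=3353/793] → run C
t=18: vr[C=5 E=2703/655 G=3353/793] → run E
t=19: vr[C=5 E=3727/655 G=3353/793] → run G
t=20: vr[C=5 E=3727/655 G=3865/793] → run G
t=21: vr[C=5 E=3727/655] → run C
t=22: vr[C=6 E=3727/655] → run E
t=23: vr[C=6 E=4751/655] → run C
t=24: vr[C=7 E=4751/655] → run C
t=25: vr[E=4751/655] → run E
t=26: vr[E=1155/131] → run E
t=27: vr[E=6799/655] → run E
t=28: (idle)
t=29: (idle)
t=30: (idle)

context switches = 23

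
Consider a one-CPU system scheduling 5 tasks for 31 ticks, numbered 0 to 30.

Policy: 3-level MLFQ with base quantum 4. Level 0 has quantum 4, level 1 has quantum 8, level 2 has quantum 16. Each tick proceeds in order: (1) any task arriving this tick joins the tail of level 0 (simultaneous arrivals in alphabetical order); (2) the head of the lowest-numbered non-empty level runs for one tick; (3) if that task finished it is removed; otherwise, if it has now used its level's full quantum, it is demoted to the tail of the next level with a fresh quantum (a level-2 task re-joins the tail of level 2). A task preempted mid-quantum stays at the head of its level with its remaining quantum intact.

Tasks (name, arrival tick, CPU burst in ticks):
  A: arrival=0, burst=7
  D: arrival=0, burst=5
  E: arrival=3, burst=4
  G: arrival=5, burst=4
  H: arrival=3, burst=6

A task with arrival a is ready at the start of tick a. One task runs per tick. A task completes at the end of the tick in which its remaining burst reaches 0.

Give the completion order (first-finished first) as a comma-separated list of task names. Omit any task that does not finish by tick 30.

t=0: L0/L1/L2 = AD/-/- → run A
t=1: L0/L1/L2 = AD/-/- → run A
t=2: L0/L1/L2 = AD/-/- → run A
t=3: L0/L1/L2 = ADEH/-/- → run A
t=4: L0/L1/L2 = DEH/A/- → run D
t=5: L0/L1/L2 = DEHG/A/- → run D
t=6: L0/L1/L2 = DEHG/A/- → run D
t=7: L0/L1/L2 = DEHG/A/- → run D
t=8: L0/L1/L2 = EHG/AD/- → run E
t=9: L0/L1/L2 = EHG/AD/- → run E
t=10: L0/L1/L2 = EHG/AD/- → run E
t=11: L0/L1/L2 = EHG/AD/- → run E
t=12: L0/L1/L2 = HG/AD/- → run H
t=13: L0/L1/L2 = HG/AD/- → run H
t=14: L0/L1/L2 = HG/AD/- → run H
t=15: L0/L1/L2 = HG/AD/- → run H
t=16: L0/L1/L2 = G/ADH/- → run G
t=17: L0/L1/L2 = G/ADH/- → run G
t=18: L0/L1/L2 = G/ADH/- → run G
t=19: L0/L1/L2 = G/ADH/- → run G
t=20: L0/L1/L2 = -/ADH/- → run A
t=21: L0/L1/L2 = -/ADH/- → run A
t=22: L0/L1/L2 = -/ADH/- → run A
t=23: L0/L1/L2 = -/DH/- → run D
t=24: L0/L1/L2 = -/H/- → run H
t=25: L0/L1/L2 = -/H/- → run H
t=26: (idle)
t=27: (idle)
t=28: (idle)
t=29: (idle)
t=30: (idle)

completion order = E, G, A, D, H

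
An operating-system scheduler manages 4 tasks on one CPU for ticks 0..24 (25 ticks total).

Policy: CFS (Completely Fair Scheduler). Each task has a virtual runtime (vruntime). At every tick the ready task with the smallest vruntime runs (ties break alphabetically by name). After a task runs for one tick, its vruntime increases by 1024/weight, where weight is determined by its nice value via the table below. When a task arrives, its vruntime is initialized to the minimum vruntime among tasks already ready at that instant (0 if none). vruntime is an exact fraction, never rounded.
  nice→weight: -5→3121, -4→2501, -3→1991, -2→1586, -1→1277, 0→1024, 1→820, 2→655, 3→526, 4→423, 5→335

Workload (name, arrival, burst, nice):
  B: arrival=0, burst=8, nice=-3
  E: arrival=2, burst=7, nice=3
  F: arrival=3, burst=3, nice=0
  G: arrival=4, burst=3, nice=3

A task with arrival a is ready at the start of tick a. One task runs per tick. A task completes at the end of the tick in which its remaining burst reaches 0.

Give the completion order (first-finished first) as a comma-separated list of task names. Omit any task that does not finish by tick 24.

completion order = F, B, G, E

t=0: vr[B=0] → run B
t=1: vr[B=1024/1991] → run B
t=2: vr[B=2048/1991 E=2048/1991] → run B
t=3: vr[B=3072/1991 E=2048/1991 F=2048/1991] → run E
t=4: vr[B=3072/1991 E=1558016/523633 F=2048/1991 G=2048/1991] → run F
t=5: vr[B=3072/1991 E=1558016/523633 F=4039/1991 G=2048/1991] → run G
t=6: vr[B=3072/1991 E=1558016/523633 F=4039/1991 G=1558016/523633] → run B
t=7: vr[B=4096/1991 E=1558016/523633 F=4039/1991 G=1558016/523633] → run F
t=8: vr[B=4096/1991 E=1558016/523633 F=6030/1991 G=1558016/523633] → run B
t=9: vr[B=5120/1991 E=1558016/523633 F=6030/1991 G=1558016/523633] → run B
t=10: vr[B=6144/1991 E=1558016/523633 F=6030/1991 G=1558016/523633] → run E
t=11: vr[B=6144/1991 E=2577408/523633 F=6030/1991 G=1558016/523633] → run G
t=12: vr[B=6144/1991 E=2577408/523633 F=6030/1991 G=2577408/523633] → run F
t=13: vr[B=6144/1991 E=2577408/523633 G=2577408/523633] → run B
t=14: vr[B=7168/1991 E=2577408/523633 G=2577408/523633] → run B
t=15: vr[E=2577408/523633 G=2577408/523633] → run E
t=16: vr[E=3596800/523633 G=2577408/523633] → run G
t=17: vr[E=3596800/523633] → run E
t=18: vr[E=4616192/523633] → run E
t=19: vr[E=5635584/523633] → run E
t=20: vr[E=6654976/523633] → run E
t=21: (idle)
t=22: (idle)
t=23: (idle)
t=24: (idle)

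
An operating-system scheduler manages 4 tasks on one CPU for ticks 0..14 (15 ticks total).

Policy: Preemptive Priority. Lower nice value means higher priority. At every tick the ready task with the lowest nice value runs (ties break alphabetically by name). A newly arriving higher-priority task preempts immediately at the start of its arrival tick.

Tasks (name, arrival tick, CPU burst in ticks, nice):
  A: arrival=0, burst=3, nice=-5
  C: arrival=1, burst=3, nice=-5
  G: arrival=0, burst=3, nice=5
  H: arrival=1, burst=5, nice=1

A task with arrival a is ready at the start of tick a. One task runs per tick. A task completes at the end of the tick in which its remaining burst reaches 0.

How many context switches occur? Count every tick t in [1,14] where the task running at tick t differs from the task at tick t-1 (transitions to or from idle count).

context switches = 4

t=0: ready={A,G} → run A
t=1: ready={A,C,G,H} → run A
t=2: ready={A,C,G,H} → run A
t=3: ready={C,G,H} → run C
t=4: ready={C,G,H} → run C
t=5: ready={C,G,H} → run C
t=6: ready={G,H} → run H
t=7: ready={G,H} → run H
t=8: ready={G,H} → run H
t=9: ready={G,H} → run H
t=10: ready={G,H} → run H
t=11: ready={G} → run G
t=12: ready={G} → run G
t=13: ready={G} → run G
t=14: (idle)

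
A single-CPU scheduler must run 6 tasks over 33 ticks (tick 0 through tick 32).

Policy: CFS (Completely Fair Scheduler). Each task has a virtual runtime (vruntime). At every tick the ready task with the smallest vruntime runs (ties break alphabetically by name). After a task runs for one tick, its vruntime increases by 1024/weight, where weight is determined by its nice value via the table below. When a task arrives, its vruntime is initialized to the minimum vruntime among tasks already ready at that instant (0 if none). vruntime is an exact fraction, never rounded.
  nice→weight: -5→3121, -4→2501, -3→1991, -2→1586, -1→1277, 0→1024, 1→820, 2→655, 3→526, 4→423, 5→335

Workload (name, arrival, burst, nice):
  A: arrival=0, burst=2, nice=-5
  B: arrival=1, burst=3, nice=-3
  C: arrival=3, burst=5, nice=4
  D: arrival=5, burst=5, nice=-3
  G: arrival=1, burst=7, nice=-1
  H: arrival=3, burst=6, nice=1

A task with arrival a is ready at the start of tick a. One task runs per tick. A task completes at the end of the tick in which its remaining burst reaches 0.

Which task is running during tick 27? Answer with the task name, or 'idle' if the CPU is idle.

running at tick 27 = C

t=0: vr[A=0] → run A
t=1: vr[A=1024/3121 B=1024/3121 G=1024/3121] → run A
t=2: vr[B=1024/3121 G=1024/3121] → run B
t=3: vr[B=5234688/6213911 C=1024/3121 G=1024/3121 H=1024/3121] → run C
t=4: vr[B=5234688/6213911 C=3629056/1320183 G=1024/3121 H=1024/3121] → run G
t=5: vr[B=5234688/6213911 C=3629056/1320183 D=1024/3121 G=4503552/3985517 H=1024/3121] → run D
t=6: vr[B=5234688/6213911 C=3629056/1320183 D=5234688/6213911 G=4503552/3985517 H=1024/3121] → run H
t=7: vr[B=5234688/6213911 C=3629056/1320183 D=5234688/6213911 G=4503552/3985517 H=1008896/639805] → run B
t=8: vr[B=8430592/6213911 C=3629056/1320183 D=5234688/6213911 G=4503552/3985517 H=1008896/639805] → run D
t=9: vr[B=8430592/6213911 C=3629056/1320183 D=8430592/6213911 G=4503552/3985517 H=1008896/639805] → run G
t=10: vr[B=8430592/6213911 C=3629056/1320183 D=8430592/6213911 G=7699456/3985517 H=1008896/639805] → run B
t=11: vr[C=3629056/1320183 D=8430592/6213911 G=7699456/3985517 H=1008896/639805] → run D
t=12: vr[C=3629056/1320183 D=11626496/6213911 G=7699456/3985517 H=1008896/639805] → run H
t=13: vr[C=3629056/1320183 D=11626496/6213911 G=7699456/3985517 H=1807872/639805] → run D
t=14: vr[C=3629056/1320183 D=14822400/6213911 G=7699456/3985517 H=1807872/639805] → run G
t=15: vr[C=3629056/1320183 D=14822400/6213911 G=10895360/3985517 H=1807872/639805] → run D
t=16: vr[C=3629056/1320183 G=10895360/3985517 H=1807872/639805] → run G
t=17: vr[C=3629056/1320183 G=14091264/3985517 H=1807872/639805] → run C
t=18: vr[C=6824960/1320183 G=14091264/3985517 H=1807872/639805] → run H
t=19: vr[C=6824960/1320183 G=14091264/3985517 H=2606848/639805] → run G
t=20: vr[C=6824960/1320183 G=17287168/3985517 H=2606848/639805] → run H
t=21: vr[C=6824960/1320183 G=17287168/3985517 H=3405824/639805] → run G
t=22: vr[C=6824960/1320183 G=20483072/3985517 H=3405824/639805] → run G
t=23: vr[C=6824960/1320183 H=3405824/639805] → run C
t=24: vr[C=3340288/440061 H=3405824/639805] → run H
t=25: vr[C=3340288/440061 H=840960/127961] → run H
t=26: vr[C=3340288/440061] → run C
t=27: vr[C=13216768/1320183] → run C
t=28: (idle)
t=29: (idle)
t=30: (idle)
t=31: (idle)
t=32: (idle)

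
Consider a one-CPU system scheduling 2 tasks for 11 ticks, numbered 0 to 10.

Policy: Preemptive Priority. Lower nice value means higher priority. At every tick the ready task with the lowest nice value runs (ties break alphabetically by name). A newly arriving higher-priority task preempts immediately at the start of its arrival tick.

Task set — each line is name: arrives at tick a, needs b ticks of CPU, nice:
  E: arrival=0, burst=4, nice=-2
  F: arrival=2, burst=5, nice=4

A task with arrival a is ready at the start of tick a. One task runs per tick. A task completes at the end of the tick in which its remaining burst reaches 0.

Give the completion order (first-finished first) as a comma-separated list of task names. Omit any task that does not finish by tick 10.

t=0: ready={E} → run E
t=1: ready={E} → run E
t=2: ready={E,F} → run E
t=3: ready={E,F} → run E
t=4: ready={F} → run F
t=5: ready={F} → run F
t=6: ready={F} → run F
t=7: ready={F} → run F
t=8: ready={F} → run F
t=9: (idle)
t=10: (idle)

completion order = E, F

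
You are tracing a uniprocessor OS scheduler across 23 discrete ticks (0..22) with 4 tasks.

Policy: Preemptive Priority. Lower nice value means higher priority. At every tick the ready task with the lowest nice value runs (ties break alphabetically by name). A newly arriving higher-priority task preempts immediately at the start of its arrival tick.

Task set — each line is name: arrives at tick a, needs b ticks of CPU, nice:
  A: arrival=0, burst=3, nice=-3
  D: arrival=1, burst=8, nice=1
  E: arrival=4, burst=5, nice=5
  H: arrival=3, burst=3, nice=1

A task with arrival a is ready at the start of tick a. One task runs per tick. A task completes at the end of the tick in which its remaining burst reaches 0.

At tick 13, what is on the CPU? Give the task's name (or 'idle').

running at tick 13 = H

t=0: ready={A} → run A
t=1: ready={A,D} → run A
t=2: ready={A,D} → run A
t=3: ready={D,H} → run D
t=4: ready={D,E,H} → run D
t=5: ready={D,E,H} → run D
t=6: ready={D,E,H} → run D
t=7: ready={D,E,H} → run D
t=8: ready={D,E,H} → run D
t=9: ready={D,E,H} → run D
t=10: ready={D,E,H} → run D
t=11: ready={E,H} → run H
t=12: ready={E,H} → run H
t=13: ready={E,H} → run H
t=14: ready={E} → run E
t=15: ready={E} → run E
t=16: ready={E} → run E
t=17: ready={E} → run E
t=18: ready={E} → run E
t=19: (idle)
t=20: (idle)
t=21: (idle)
t=22: (idle)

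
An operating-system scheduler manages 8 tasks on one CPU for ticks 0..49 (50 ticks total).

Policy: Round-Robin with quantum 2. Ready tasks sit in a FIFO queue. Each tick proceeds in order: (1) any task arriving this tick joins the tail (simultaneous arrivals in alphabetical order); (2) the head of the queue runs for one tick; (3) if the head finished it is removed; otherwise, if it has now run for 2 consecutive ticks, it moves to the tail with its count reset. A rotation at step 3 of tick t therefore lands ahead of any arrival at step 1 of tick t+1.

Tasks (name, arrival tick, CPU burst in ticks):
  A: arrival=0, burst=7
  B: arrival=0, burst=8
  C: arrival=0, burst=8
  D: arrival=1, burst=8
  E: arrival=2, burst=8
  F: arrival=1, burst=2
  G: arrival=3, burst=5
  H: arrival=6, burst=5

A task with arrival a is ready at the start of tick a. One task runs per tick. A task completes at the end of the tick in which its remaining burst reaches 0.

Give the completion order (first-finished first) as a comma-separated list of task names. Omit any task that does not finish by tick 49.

completion order = F, A, G, B, C, H, D

t=0: queue=[A,B,C] q_used=0 → run A
t=1: queue=[A,B,C,D,F] q_used=1 → run A
t=2: queue=[B,C,D,F,A,E] q_used=0 → run B
t=3: queue=[B,C,D,F,A,E,G] q_used=1 → run B
t=4: queue=[C,D,F,A,E,G,B] q_used=0 → run C
t=5: queue=[C,D,F,A,E,G,B] q_used=1 → run C
t=6: queue=[D,F,A,E,G,B,C,H] q_used=0 → run D
t=7: queue=[D,F,A,E,G,B,C,H] q_used=1 → run D
t=8: queue=[F,A,E,G,B,C,H,D] q_used=0 → run F
t=9: queue=[F,A,E,G,B,C,H,D] q_used=1 → run F
t=10: queue=[A,E,G,B,C,H,D] q_used=0 → run A
t=11: queue=[A,E,G,B,C,H,D] q_used=1 → run A
t=12: queue=[E,G,B,C,H,D,A] q_used=0 → run E
t=13: queue=[E,G,B,C,H,D,A] q_used=1 → run E
t=14: queue=[G,B,C,H,D,A,E] q_used=0 → run G
t=15: queue=[G,B,C,H,D,A,E] q_used=1 → run G
t=16: queue=[B,C,H,D,A,E,G] q_used=0 → run B
t=17: queue=[B,C,H,D,A,E,G] q_used=1 → run B
t=18: queue=[C,H,D,A,E,G,B] q_used=0 → run C
t=19: queue=[C,H,D,A,E,G,B] q_used=1 → run C
t=20: queue=[H,D,A,E,G,B,C] q_used=0 → run H
t=21: queue=[H,D,A,E,G,B,C] q_used=1 → run H
t=22: queue=[D,A,E,G,B,C,H] q_used=0 → run D
t=23: queue=[D,A,E,G,B,C,H] q_used=1 → run D
t=24: queue=[A,E,G,B,C,H,D] q_used=0 → run A
t=25: queue=[A,E,G,B,C,H,D] q_used=1 → run A
t=26: queue=[E,G,B,C,H,D,A] q_used=0 → run E
t=27: queue=[E,G,B,C,H,D,A] q_used=1 → run E
t=28: queue=[G,B,C,H,D,A,E] q_used=0 → run G
t=29: queue=[G,B,C,H,D,A,E] q_used=1 → run G
t=30: queue=[B,C,H,D,A,E,G] q_used=0 → run B
t=31: queue=[B,C,H,D,A,E,G] q_used=1 → run B
t=32: queue=[C,H,D,A,E,G,B] q_used=0 → run C
t=33: queue=[C,H,D,A,E,G,B] q_used=1 → run C
t=34: queue=[H,D,A,E,G,B,C] q_used=0 → run H
t=35: queue=[H,D,A,E,G,B,C] q_used=1 → run H
t=36: queue=[D,A,E,G,B,C,H] q_used=0 → run D
t=37: queue=[D,A,E,G,B,C,H] q_used=1 → run D
t=38: queue=[A,E,G,B,C,H,D] q_used=0 → run A
t=39: queue=[E,G,B,C,H,D] q_used=0 → run E
t=40: queue=[E,G,B,C,H,D] q_used=1 → run E
t=41: queue=[G,B,C,H,D,E] q_used=0 → run G
t=42: queue=[B,C,H,D,E] q_used=0 → run B
t=43: queue=[B,C,H,D,E] q_used=1 → run B
t=44: queue=[C,H,D,E] q_used=0 → run C
t=45: queue=[C,H,D,E] q_used=1 → run C
t=46: queue=[H,D,E] q_used=0 → run H
t=47: queue=[D,E] q_used=0 → run D
t=48: queue=[D,E] q_used=1 → run D
t=49: queue=[E] q_used=0 → run E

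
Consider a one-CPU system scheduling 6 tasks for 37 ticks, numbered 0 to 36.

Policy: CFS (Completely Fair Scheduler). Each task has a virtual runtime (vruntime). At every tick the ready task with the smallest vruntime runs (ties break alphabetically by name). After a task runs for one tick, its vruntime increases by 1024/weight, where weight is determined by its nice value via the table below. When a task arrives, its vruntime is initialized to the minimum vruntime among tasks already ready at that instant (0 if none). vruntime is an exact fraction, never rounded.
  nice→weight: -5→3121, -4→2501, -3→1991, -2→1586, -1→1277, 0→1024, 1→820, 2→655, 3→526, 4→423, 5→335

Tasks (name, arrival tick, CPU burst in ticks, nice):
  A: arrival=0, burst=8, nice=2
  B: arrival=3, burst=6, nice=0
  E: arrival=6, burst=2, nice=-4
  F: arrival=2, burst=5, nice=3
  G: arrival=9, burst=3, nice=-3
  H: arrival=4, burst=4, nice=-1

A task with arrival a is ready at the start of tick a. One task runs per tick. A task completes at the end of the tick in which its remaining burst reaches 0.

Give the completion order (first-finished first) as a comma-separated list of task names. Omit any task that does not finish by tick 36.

t=0: vr[A=0] → run A
t=1: vr[A=1024/655] → run A
t=2: vr[A=2048/655 F=2048/655] → run A
t=3: vr[A=3072/655 B=2048/655 F=2048/655] → run B
t=4: vr[A=3072/655 B=2703/655 F=2048/655 H=2048/655] → run F
t=5: vr[A=3072/655 B=2703/655 F=873984/172265 H=2048/655] → run H
t=6: vr[A=3072/655 B=2703/655 E=3286016/836435 F=873984/172265 H=3286016/836435] → run E
t=7: vr[A=3072/655 B=2703/655 E=9074835456/2091923935 F=873984/172265 H=3286016/836435] → run H
t=8: vr[A=3072/655 B=2703/655 E=9074835456/2091923935 F=873984/172265 H=3956736/836435] → run B
t=9: vr[A=3072/655 B=3358/655 E=9074835456/2091923935 F=873984/172265 G=9074835456/2091923935 H=3956736/836435] → run E
t=10: vr[A=3072/655 B=3358/655 F=873984/172265 G=9074835456/2091923935 H=3956736/836435] → run G
t=11: vr[A=3072/655 B=3358/655 F=873984/172265 G=20210127502336/4165020554585 H=3956736/836435] → run A
t=12: vr[A=4096/655 B=3358/655 F=873984/172265 G=20210127502336/4165020554585 H=3956736/836435] → run H
t=13: vr[A=4096/655 B=3358/655 F=873984/172265 G=20210127502336/4165020554585 H=4627456/836435] → run G
t=14: vr[A=4096/655 B=3358/655 F=873984/172265 G=22352257611776/4165020554585 H=4627456/836435] → run F
t=15: vr[A=4096/655 B=3358/655 F=1209344/172265 G=22352257611776/4165020554585 H=4627456/836435] → run B
t=16: vr[A=4096/655 B=4013/655 F=1209344/172265 G=22352257611776/4165020554585 H=4627456/836435] → run G
t=17: vr[A=4096/655 B=4013/655 F=1209344/172265 H=4627456/836435] → run H
t=18: vr[A=4096/655 B=4013/655 F=1209344/172265] → run B
t=19: vr[A=4096/655 B=4668/655 F=1209344/172265] → run A
t=20: vr[A=1024/131 B=4668/655 F=1209344/172265] → run F
t=21: vr[A=1024/131 B=4668/655 F=1544704/172265] → run B
t=22: vr[A=1024/131 B=5323/655 F=1544704/172265] → run A
t=23: vr[A=6144/655 B=5323/655 F=1544704/172265] → run B
t=24: vr[A=6144/655 F=1544704/172265] → run F
t=25: vr[A=6144/655 F=1880064/172265] → run A
t=26: vr[A=7168/655 F=1880064/172265] → run F
t=27: vr[A=7168/655] → run A
t=28: (idle)
t=29: (idle)
t=30: (idle)
t=31: (idle)
t=32: (idle)
t=33: (idle)
t=34: (idle)
t=35: (idle)
t=36: (idle)

completion order = E, G, H, B, F, A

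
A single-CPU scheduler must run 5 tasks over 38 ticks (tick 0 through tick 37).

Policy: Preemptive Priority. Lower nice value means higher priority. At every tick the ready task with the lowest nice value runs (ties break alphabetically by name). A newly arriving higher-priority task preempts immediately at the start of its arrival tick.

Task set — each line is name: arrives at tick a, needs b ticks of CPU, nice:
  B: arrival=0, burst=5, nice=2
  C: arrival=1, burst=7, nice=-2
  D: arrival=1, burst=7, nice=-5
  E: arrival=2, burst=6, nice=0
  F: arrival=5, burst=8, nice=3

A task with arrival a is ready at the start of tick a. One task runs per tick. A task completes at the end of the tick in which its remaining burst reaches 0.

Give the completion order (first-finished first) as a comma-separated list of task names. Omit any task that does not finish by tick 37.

t=0: ready={B} → run B
t=1: ready={B,C,D} → run D
t=2: ready={B,C,D,E} → run D
t=3: ready={B,C,D,E} → run D
t=4: ready={B,C,D,E} → run D
t=5: ready={B,C,D,E,F} → run D
t=6: ready={B,C,D,E,F} → run D
t=7: ready={B,C,D,E,F} → run D
t=8: ready={B,C,E,F} → run C
t=9: ready={B,C,E,F} → run C
t=10: ready={B,C,E,F} → run C
t=11: ready={B,C,E,F} → run C
t=12: ready={B,C,E,F} → run C
t=13: ready={B,C,E,F} → run C
t=14: ready={B,C,E,F} → run C
t=15: ready={B,E,F} → run E
t=16: ready={B,E,F} → run E
t=17: ready={B,E,F} → run E
t=18: ready={B,E,F} → run E
t=19: ready={B,E,F} → run E
t=20: ready={B,E,F} → run E
t=21: ready={B,F} → run B
t=22: ready={B,F} → run B
t=23: ready={B,F} → run B
t=24: ready={B,F} → run B
t=25: ready={F} → run F
t=26: ready={F} → run F
t=27: ready={F} → run F
t=28: ready={F} → run F
t=29: ready={F} → run F
t=30: ready={F} → run F
t=31: ready={F} → run F
t=32: ready={F} → run F
t=33: (idle)
t=34: (idle)
t=35: (idle)
t=36: (idle)
t=37: (idle)

completion order = D, C, E, B, F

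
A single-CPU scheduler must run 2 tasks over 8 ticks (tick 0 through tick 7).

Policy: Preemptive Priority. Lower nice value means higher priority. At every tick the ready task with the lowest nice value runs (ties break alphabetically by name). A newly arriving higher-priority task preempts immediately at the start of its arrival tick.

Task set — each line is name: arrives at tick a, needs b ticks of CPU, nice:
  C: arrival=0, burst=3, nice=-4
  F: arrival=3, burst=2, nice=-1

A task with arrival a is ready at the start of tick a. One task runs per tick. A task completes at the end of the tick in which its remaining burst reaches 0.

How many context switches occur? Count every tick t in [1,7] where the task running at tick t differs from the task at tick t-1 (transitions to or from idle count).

context switches = 2

t=0: ready={C} → run C
t=1: ready={C} → run C
t=2: ready={C} → run C
t=3: ready={F} → run F
t=4: ready={F} → run F
t=5: (idle)
t=6: (idle)
t=7: (idle)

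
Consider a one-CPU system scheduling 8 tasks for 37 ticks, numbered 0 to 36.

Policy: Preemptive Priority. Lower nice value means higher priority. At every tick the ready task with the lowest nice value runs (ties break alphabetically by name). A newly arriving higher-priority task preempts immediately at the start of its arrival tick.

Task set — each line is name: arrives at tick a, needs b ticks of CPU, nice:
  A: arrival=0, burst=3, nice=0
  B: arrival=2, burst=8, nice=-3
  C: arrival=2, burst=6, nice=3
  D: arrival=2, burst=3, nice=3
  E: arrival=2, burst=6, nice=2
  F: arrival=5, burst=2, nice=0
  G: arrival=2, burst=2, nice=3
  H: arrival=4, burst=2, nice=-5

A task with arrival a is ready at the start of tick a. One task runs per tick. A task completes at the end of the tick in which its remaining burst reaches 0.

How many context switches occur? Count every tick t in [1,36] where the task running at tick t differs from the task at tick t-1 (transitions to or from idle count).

context switches = 10

t=0: ready={A} → run A
t=1: ready={A} → run A
t=2: ready={A,B,C,D,E,G} → run B
t=3: ready={A,B,C,D,E,G} → run B
t=4: ready={A,B,C,D,E,G,H} → run H
t=5: ready={A,B,C,D,E,F,G,H} → run H
t=6: ready={A,B,C,D,E,F,G} → run B
t=7: ready={A,B,C,D,E,F,G} → run B
t=8: ready={A,B,C,D,E,F,G} → run B
t=9: ready={A,B,C,D,E,F,G} → run B
t=10: ready={A,B,C,D,E,F,G} → run B
t=11: ready={A,B,C,D,E,F,G} → run B
t=12: ready={A,C,D,E,F,G} → run A
t=13: ready={C,D,E,F,G} → run F
t=14: ready={C,D,E,F,G} → run F
t=15: ready={C,D,E,G} → run E
t=16: ready={C,D,E,G} → run E
t=17: ready={C,D,E,G} → run E
t=18: ready={C,D,E,G} → run E
t=19: ready={C,D,E,G} → run E
t=20: ready={C,D,E,G} → run E
t=21: ready={C,D,G} → run C
t=22: ready={C,D,G} → run C
t=23: ready={C,D,G} → run C
t=24: ready={C,D,G} → run C
t=25: ready={C,D,G} → run C
t=26: ready={C,D,G} → run C
t=27: ready={D,G} → run D
t=28: ready={D,G} → run D
t=29: ready={D,G} → run D
t=30: ready={G} → run G
t=31: ready={G} → run G
t=32: (idle)
t=33: (idle)
t=34: (idle)
t=35: (idle)
t=36: (idle)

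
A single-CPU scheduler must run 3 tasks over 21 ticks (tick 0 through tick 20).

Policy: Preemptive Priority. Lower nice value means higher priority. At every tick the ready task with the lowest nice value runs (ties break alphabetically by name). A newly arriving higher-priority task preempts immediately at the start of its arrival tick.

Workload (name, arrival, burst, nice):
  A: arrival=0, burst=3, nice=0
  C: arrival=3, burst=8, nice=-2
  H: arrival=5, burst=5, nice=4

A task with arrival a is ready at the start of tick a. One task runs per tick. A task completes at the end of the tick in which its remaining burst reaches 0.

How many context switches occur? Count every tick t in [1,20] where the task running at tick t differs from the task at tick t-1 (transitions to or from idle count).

context switches = 3

t=0: ready={A} → run A
t=1: ready={A} → run A
t=2: ready={A} → run A
t=3: ready={C} → run C
t=4: ready={C} → run C
t=5: ready={C,H} → run C
t=6: ready={C,H} → run C
t=7: ready={C,H} → run C
t=8: ready={C,H} → run C
t=9: ready={C,H} → run C
t=10: ready={C,H} → run C
t=11: ready={H} → run H
t=12: ready={H} → run H
t=13: ready={H} → run H
t=14: ready={H} → run H
t=15: ready={H} → run H
t=16: (idle)
t=17: (idle)
t=18: (idle)
t=19: (idle)
t=20: (idle)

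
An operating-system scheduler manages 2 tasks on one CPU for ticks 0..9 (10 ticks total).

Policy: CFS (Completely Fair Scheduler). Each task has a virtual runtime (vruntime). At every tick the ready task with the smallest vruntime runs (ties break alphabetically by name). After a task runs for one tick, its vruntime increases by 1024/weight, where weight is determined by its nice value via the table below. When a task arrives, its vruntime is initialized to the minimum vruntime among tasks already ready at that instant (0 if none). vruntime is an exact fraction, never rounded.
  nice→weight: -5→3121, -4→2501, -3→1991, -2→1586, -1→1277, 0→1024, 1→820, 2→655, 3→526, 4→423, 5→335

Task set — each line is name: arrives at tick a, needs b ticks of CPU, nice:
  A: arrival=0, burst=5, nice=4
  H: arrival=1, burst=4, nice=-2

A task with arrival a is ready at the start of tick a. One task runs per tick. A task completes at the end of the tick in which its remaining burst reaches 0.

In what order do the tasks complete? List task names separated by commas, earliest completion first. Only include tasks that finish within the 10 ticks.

t=0: vr[A=0] → run A
t=1: vr[A=1024/423 H=1024/423] → run A
t=2: vr[A=2048/423 H=1024/423] → run H
t=3: vr[A=2048/423 H=1028608/335439] → run H
t=4: vr[A=2048/423 H=1245184/335439] → run H
t=5: vr[A=2048/423 H=1461760/335439] → run H
t=6: vr[A=2048/423] → run A
t=7: vr[A=1024/141] → run A
t=8: vr[A=4096/423] → run A
t=9: (idle)

completion order = H, A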